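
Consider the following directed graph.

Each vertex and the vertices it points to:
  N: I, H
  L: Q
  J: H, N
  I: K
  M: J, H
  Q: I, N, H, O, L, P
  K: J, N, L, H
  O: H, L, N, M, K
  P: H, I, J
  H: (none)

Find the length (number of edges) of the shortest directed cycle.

2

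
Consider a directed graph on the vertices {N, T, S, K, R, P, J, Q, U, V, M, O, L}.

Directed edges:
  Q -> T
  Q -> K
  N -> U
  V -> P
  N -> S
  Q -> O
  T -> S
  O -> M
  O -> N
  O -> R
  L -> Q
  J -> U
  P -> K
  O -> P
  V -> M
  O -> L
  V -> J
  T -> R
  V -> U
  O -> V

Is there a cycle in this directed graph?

Yes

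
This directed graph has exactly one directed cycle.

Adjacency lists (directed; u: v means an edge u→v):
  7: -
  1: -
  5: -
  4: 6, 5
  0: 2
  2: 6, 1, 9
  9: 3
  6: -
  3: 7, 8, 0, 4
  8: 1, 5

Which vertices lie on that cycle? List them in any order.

0, 2, 3, 9

DFS with gray/black marking from 3:
3 gray
  7 gray
  7 black
  8 gray
    1 gray
    1 black
    5 gray
    5 black
  8 black
  0 gray
    2 gray
      6 gray
      6 black
      2→1: 1 black — skip
      9 gray
        9→3: 3 is gray → back edge
Back edge closes the cycle 3 → 0 → 2 → 9 → 3; its vertices are {0, 2, 3, 9}.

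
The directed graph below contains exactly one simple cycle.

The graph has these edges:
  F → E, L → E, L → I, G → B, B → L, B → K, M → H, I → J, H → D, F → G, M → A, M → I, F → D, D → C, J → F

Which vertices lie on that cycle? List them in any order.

DFS with gray/black marking from I:
I gray
  J gray
    F gray
      D gray
        C gray
        C black
      D black
      E gray
      E black
      G gray
        B gray
          L gray
            L→E: E black — skip
            L→I: I is gray → back edge
Back edge closes the cycle I → J → F → G → B → L → I; its vertices are {B, F, G, I, J, L}.

B, F, G, I, J, L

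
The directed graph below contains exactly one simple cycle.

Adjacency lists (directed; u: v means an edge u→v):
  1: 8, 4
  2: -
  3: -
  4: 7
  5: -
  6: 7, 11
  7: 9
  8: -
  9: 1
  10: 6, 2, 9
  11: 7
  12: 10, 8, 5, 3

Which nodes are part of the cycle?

1, 4, 7, 9

DFS with gray/black marking from 9:
9 gray
  1 gray
    8 gray
    8 black
    4 gray
      7 gray
        7→9: 9 is gray → back edge
Back edge closes the cycle 9 → 1 → 4 → 7 → 9; its vertices are {1, 4, 7, 9}.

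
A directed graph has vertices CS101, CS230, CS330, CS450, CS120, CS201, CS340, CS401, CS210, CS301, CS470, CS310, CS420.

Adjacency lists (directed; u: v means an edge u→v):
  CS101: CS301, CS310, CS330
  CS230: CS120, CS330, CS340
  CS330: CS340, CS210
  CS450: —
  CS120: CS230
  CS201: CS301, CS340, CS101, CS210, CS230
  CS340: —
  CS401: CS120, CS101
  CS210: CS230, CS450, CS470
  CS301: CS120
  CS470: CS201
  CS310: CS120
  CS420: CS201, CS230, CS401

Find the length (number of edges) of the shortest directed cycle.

2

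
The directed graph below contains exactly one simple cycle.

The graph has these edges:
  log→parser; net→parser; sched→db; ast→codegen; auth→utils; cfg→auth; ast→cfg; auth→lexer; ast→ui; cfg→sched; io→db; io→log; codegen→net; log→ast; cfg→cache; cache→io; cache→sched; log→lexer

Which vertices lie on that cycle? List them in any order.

io, ast, cfg, log, cache

DFS with gray/black marking from ast:
ast gray
  cfg gray
    sched gray
      db gray
      db black
    sched black
    auth gray
      utils gray
      utils black
      lexer gray
      lexer black
    auth black
    cache gray
      io gray
        io→db: db black — skip
        log gray
          log→lexer: lexer black — skip
          log→ast: ast is gray → back edge
Back edge closes the cycle ast → cfg → cache → io → log → ast; its vertices are {io, ast, cfg, log, cache}.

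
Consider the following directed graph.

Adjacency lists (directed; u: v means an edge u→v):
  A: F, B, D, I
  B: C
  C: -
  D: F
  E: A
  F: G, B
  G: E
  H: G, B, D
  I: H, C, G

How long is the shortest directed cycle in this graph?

For each vertex v, BFS finds the shortest path from v back to v.
The shortest such closed walk is A → I → G → E → A, length 4.

4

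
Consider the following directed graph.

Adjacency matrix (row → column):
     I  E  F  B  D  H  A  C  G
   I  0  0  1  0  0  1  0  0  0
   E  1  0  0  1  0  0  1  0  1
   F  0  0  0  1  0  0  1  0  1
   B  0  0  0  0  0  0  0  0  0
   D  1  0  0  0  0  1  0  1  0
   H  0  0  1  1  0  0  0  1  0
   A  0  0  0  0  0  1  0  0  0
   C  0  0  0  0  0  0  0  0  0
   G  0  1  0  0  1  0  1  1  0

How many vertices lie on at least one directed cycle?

A vertex is on a directed cycle iff it belongs to a strongly connected component of size ≥ 2 (or has a self-loop).
The vertices on cycles are {A, D, E, F, G, H, I} — 7 in total.

7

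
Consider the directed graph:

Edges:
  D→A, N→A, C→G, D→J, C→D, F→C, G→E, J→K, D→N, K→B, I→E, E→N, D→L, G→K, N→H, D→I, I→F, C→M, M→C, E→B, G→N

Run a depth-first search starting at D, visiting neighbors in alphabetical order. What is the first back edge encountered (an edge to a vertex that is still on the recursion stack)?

C->D

DFS from D (visiting neighbors in alphabetical order); mark gray on enter, black on exit:
D gray
  A gray
  A black
  I gray
    E gray
      B gray
      B black
      N gray
        N→A: A black — skip
        H gray
        H black
      N black
    E black
    F gray
      C gray
        C→D: D is gray → back edge
First back edge: C → D.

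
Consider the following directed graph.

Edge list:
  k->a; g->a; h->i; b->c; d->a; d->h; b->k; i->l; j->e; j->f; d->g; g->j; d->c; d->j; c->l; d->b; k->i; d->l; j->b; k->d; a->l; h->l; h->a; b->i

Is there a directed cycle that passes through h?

h lies on a cycle iff there is a path from h back to itself.
Exploring from h, it never reaches itself; equivalently, its strongly connected component is a singleton.

No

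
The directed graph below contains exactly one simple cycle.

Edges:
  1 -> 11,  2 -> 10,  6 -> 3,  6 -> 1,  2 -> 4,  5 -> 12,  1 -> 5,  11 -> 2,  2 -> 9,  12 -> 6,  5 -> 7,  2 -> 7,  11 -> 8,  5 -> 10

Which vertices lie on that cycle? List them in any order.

1, 5, 6, 12

DFS with gray/black marking from 1:
1 gray
  11 gray
    8 gray
    8 black
    2 gray
      10 gray
      10 black
      9 gray
      9 black
      7 gray
      7 black
      4 gray
      4 black
    2 black
  11 black
  5 gray
    5→7: 7 black — skip
    5→10: 10 black — skip
    12 gray
      6 gray
        3 gray
        3 black
        6→1: 1 is gray → back edge
Back edge closes the cycle 1 → 5 → 12 → 6 → 1; its vertices are {1, 5, 6, 12}.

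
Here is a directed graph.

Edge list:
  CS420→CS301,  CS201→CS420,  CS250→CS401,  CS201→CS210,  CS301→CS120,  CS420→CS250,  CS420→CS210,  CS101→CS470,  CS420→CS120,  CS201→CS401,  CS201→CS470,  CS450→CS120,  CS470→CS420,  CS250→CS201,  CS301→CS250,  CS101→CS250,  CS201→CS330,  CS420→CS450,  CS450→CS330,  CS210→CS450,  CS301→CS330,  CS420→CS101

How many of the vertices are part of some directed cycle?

6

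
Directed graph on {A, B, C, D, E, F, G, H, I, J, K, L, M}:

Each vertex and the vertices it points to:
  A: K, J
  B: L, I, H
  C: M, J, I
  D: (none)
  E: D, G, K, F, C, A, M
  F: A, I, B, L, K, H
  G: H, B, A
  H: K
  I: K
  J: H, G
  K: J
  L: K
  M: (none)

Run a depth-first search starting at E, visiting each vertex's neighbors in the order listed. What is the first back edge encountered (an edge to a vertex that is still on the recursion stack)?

J→H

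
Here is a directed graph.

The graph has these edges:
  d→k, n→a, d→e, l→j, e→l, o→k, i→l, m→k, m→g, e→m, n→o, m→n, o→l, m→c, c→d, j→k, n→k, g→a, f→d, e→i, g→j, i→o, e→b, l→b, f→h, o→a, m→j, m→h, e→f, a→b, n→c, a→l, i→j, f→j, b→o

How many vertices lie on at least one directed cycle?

10

A vertex is on a directed cycle iff it belongs to a strongly connected component of size ≥ 2 (or has a self-loop).
The vertices on cycles are {a, b, c, d, e, f, l, m, n, o} — 10 in total.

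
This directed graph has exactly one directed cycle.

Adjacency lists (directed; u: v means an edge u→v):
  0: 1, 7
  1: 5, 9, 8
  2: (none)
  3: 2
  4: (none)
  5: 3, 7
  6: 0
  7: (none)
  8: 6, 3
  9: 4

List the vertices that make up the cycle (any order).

0, 1, 6, 8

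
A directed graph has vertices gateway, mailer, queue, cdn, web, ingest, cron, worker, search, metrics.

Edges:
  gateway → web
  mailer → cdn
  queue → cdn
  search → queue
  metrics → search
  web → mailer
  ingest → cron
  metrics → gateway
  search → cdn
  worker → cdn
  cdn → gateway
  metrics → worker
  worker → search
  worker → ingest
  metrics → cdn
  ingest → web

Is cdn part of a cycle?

cdn is on a cycle iff cdn can reach itself via ≥1 edge.
cdn → gateway → web → mailer → cdn — yes.

Yes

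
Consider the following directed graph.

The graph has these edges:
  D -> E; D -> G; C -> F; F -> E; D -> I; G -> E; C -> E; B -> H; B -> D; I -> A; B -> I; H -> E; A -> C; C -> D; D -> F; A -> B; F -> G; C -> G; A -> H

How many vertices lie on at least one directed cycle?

A vertex is on a directed cycle iff it belongs to a strongly connected component of size ≥ 2 (or has a self-loop).
The vertices on cycles are {A, B, C, D, I} — 5 in total.

5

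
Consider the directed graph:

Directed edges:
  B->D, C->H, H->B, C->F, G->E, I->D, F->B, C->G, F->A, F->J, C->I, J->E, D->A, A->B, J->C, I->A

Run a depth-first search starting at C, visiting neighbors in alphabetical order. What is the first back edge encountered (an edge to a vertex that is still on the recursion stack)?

DFS from C (visiting neighbors in alphabetical order); mark gray on enter, black on exit:
C gray
  F gray
    A gray
      B gray
        D gray
          D→A: A is gray → back edge
First back edge: D → A.

D->A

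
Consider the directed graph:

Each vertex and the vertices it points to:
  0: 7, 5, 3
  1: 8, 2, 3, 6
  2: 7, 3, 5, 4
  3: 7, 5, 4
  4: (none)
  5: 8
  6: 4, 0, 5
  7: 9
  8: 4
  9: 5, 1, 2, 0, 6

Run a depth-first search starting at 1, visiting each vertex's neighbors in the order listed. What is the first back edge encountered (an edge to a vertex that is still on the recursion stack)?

9->1

DFS from 1 (visiting each vertex's neighbors in the order listed); mark gray on enter, black on exit:
1 gray
  8 gray
    4 gray
    4 black
  8 black
  2 gray
    7 gray
      9 gray
        5 gray
          5→8: 8 black — skip
        5 black
        9→1: 1 is gray → back edge
First back edge: 9 → 1.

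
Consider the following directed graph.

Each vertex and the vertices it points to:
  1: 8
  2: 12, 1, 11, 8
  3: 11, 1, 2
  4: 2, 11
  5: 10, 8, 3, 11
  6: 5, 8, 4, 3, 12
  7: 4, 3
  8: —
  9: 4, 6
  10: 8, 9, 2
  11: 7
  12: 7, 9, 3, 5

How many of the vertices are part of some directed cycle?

A vertex is on a directed cycle iff it belongs to a strongly connected component of size ≥ 2 (or has a self-loop).
The vertices on cycles are {2, 3, 4, 5, 6, 7, 9, 10, 11, 12} — 10 in total.

10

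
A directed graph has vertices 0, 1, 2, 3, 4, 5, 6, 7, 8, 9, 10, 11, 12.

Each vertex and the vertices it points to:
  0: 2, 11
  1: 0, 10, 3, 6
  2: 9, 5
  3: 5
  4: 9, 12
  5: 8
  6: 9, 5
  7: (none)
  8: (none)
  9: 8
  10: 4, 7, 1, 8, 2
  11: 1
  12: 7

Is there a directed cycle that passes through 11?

11 is on a cycle iff 11 can reach itself via ≥1 edge.
11 → 1 → 0 → 11 — yes.

Yes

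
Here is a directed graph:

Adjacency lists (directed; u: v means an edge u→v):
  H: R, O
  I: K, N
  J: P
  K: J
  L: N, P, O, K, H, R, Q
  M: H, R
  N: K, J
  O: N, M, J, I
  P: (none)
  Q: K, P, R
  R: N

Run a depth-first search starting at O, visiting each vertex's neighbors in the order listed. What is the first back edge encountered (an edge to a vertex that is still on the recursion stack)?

DFS from O (visiting each vertex's neighbors in the order listed); mark gray on enter, black on exit:
O gray
  N gray
    K gray
      J gray
        P gray
        P black
      J black
    K black
    N→J: J black — skip
  N black
  M gray
    H gray
      R gray
        R→N: N black — skip
      R black
      H→O: O is gray → back edge
First back edge: H → O.

H→O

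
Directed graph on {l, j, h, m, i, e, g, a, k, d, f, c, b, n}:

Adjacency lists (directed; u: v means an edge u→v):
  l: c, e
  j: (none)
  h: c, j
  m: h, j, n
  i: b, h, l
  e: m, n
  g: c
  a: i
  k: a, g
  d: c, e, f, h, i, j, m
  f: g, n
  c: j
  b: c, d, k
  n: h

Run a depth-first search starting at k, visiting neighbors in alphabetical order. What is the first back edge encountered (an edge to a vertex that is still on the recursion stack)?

d→i

DFS from k (visiting neighbors in alphabetical order); mark gray on enter, black on exit:
k gray
  a gray
    i gray
      b gray
        c gray
          j gray
          j black
        c black
        d gray
          d→c: c black — skip
          e gray
            m gray
              h gray
                h→c: c black — skip
                h→j: j black — skip
              h black
              m→j: j black — skip
              n gray
                n→h: h black — skip
              n black
            m black
            e→n: n black — skip
          e black
          f gray
            g gray
              g→c: c black — skip
            g black
            f→n: n black — skip
          f black
          d→h: h black — skip
          d→i: i is gray → back edge
First back edge: d → i.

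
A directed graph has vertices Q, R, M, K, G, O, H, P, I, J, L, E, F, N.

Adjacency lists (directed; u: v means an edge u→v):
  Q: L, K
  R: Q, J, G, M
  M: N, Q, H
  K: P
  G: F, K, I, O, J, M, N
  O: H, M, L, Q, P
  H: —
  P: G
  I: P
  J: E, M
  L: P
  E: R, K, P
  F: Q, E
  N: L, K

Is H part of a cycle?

H lies on a cycle iff there is a path from H back to itself.
Exploring from H, it never reaches itself; equivalently, its strongly connected component is a singleton.

No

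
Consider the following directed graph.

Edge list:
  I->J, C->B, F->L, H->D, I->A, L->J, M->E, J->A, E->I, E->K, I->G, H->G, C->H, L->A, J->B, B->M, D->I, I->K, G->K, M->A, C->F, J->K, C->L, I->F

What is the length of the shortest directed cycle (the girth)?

For each vertex v, BFS finds the shortest path from v back to v.
The shortest such closed walk is B → M → E → I → J → B, length 5.

5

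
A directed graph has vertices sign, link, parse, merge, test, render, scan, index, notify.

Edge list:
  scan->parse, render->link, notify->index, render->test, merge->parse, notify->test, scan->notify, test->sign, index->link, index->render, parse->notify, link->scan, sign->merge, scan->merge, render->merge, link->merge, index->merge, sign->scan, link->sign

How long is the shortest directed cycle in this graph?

4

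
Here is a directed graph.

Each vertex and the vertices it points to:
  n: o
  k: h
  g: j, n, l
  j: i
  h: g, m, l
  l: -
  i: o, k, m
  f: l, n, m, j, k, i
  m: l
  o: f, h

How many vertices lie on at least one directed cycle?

A vertex is on a directed cycle iff it belongs to a strongly connected component of size ≥ 2 (or has a self-loop).
The vertices on cycles are {f, g, h, i, j, k, n, o} — 8 in total.

8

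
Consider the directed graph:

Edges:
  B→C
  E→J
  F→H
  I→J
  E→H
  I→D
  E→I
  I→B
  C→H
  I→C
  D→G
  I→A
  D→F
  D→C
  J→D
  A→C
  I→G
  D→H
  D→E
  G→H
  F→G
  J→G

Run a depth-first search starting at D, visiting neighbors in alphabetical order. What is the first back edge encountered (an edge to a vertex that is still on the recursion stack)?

I→D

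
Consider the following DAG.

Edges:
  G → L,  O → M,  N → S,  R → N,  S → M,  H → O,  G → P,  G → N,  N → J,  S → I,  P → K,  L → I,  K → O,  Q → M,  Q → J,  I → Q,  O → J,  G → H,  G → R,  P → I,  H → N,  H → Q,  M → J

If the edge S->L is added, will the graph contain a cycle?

Adding S→L creates a cycle iff L can already reach S.
Explore from L: no path reaches S. The graph stays acyclic.

No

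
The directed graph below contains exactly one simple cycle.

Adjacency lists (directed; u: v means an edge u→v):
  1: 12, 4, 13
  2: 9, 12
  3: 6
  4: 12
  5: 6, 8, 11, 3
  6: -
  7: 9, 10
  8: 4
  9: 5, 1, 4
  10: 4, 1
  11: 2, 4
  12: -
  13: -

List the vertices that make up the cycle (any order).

DFS with gray/black marking from 9:
9 gray
  5 gray
    6 gray
    6 black
    8 gray
      4 gray
        12 gray
        12 black
      4 black
    8 black
    11 gray
      2 gray
        2→9: 9 is gray → back edge
Back edge closes the cycle 9 → 5 → 11 → 2 → 9; its vertices are {2, 5, 9, 11}.

2, 5, 9, 11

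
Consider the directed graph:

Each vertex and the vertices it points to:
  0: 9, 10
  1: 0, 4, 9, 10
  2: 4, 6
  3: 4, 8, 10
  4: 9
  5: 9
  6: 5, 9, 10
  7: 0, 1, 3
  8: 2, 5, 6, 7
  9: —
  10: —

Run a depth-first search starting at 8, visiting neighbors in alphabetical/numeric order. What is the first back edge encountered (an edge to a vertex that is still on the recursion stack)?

DFS from 8 (visiting neighbors in alphabetical/numeric order); mark gray on enter, black on exit:
8 gray
  2 gray
    4 gray
      9 gray
      9 black
    4 black
    6 gray
      5 gray
        5→9: 9 black — skip
      5 black
      6→9: 9 black — skip
      10 gray
      10 black
    6 black
  2 black
  8→5: 5 black — skip
  8→6: 6 black — skip
  7 gray
    0 gray
      0→9: 9 black — skip
      0→10: 10 black — skip
    0 black
    1 gray
      1→0: 0 black — skip
      1→4: 4 black — skip
      1→9: 9 black — skip
      1→10: 10 black — skip
    1 black
    3 gray
      3→4: 4 black — skip
      3→8: 8 is gray → back edge
First back edge: 3 → 8.

3->8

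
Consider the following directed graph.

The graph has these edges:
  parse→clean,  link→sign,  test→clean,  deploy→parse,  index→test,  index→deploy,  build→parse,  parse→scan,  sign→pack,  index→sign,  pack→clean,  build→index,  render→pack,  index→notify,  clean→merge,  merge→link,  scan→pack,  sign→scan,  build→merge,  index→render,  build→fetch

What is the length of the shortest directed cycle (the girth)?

For each vertex v, BFS finds the shortest path from v back to v.
The shortest such closed walk is merge → link → sign → pack → clean → merge, length 5.

5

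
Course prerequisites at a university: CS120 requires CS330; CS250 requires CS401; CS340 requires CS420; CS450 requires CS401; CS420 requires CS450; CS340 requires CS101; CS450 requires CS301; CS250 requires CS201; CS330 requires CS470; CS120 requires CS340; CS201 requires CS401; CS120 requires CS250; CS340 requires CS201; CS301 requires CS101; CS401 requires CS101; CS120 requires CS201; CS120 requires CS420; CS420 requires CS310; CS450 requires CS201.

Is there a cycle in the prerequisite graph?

No

DFS with white/gray/black marking, starting from CS101:
CS101 gray
CS101 black
CS450 gray
  CS201 gray
    CS401 gray
      CS401→CS101: CS101 black — skip
    CS401 black
  CS201 black
  CS450→CS401: CS401 black — skip
  CS301 gray
    CS301→CS101: CS101 black — skip
  CS301 black
CS450 black
CS470 gray
CS470 black
CS330 gray
  CS330→CS470: CS470 black — skip
CS330 black
CS420 gray
  CS310 gray
  CS310 black
  CS420→CS450: CS450 black — skip
CS420 black
CS340 gray
  CS340→CS420: CS420 black — skip
  CS340→CS101: CS101 black — skip
  CS340→CS201: CS201 black — skip
CS340 black
CS250 gray
  CS250→CS201: CS201 black — skip
  CS250→CS401: CS401 black — skip
CS250 black
CS120 gray
  CS120→CS330: CS330 black — skip
  CS120→CS250: CS250 black — skip
  CS120→CS420: CS420 black — skip
  CS120→CS340: CS340 black — skip
  CS120→CS201: CS201 black — skip
CS120 black
Every edge goes to a white or black vertex — no back edge, so the graph is acyclic.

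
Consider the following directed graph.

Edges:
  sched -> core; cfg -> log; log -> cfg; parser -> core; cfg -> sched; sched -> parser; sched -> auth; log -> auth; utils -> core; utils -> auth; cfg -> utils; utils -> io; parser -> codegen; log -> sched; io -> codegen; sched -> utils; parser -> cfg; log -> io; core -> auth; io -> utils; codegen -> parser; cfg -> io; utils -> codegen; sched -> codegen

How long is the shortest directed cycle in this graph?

For each vertex v, BFS finds the shortest path from v back to v.
The shortest such closed walk is cfg → log → cfg, length 2.

2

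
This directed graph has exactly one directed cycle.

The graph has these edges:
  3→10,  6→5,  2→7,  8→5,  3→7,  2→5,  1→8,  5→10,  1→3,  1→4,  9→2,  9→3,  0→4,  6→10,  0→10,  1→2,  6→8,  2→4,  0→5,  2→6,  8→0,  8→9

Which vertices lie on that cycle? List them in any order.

DFS with gray/black marking from 8:
8 gray
  0 gray
    4 gray
    4 black
    10 gray
    10 black
    5 gray
      5→10: 10 black — skip
    5 black
  0 black
  9 gray
    2 gray
      6 gray
        6→10: 10 black — skip
        6→8: 8 is gray → back edge
Back edge closes the cycle 8 → 9 → 2 → 6 → 8; its vertices are {2, 6, 8, 9}.

2, 6, 8, 9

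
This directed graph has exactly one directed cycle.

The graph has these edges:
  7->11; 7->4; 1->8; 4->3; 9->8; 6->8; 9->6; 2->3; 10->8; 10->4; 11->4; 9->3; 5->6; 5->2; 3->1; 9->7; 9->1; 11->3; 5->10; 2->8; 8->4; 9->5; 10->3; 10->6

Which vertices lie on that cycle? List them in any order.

1, 3, 4, 8

DFS with gray/black marking from 1:
1 gray
  8 gray
    4 gray
      3 gray
        3→1: 1 is gray → back edge
Back edge closes the cycle 1 → 8 → 4 → 3 → 1; its vertices are {1, 3, 4, 8}.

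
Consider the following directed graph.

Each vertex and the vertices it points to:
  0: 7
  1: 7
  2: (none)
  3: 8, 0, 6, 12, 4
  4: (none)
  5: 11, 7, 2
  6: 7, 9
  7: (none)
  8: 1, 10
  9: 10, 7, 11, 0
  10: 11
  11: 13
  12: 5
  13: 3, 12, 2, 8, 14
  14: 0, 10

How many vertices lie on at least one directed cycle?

10

A vertex is on a directed cycle iff it belongs to a strongly connected component of size ≥ 2 (or has a self-loop).
The vertices on cycles are {3, 5, 6, 8, 9, 10, 11, 12, 13, 14} — 10 in total.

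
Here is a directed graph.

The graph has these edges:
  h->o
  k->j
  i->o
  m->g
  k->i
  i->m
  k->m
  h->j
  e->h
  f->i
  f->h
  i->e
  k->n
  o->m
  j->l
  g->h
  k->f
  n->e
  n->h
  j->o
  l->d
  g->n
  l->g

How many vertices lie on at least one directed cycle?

8

A vertex is on a directed cycle iff it belongs to a strongly connected component of size ≥ 2 (or has a self-loop).
The vertices on cycles are {e, g, h, j, l, m, n, o} — 8 in total.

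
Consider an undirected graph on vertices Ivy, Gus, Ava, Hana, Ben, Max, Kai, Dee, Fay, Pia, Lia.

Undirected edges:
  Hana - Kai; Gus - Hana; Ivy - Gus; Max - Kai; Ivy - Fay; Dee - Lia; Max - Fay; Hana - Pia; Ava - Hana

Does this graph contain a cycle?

DFS, tracking each vertex's parent; an edge to a visited non-parent vertex closes a cycle.
Start from Pia:
visit Pia (parent –)
  visit Hana (parent Pia)
    Hana–Pia: parent, skip
    visit Kai (parent Hana)
      Kai–Hana: parent, skip
      visit Max (parent Kai)
        visit Fay (parent Max)
          Fay–Max: parent, skip
          visit Ivy (parent Fay)
            Ivy–Fay: parent, skip
            visit Gus (parent Ivy)
              Gus–Ivy: parent, skip
              Gus–Hana: Hana visited and ≠ parent → cycle
Cycle: Hana – Kai – Max – Fay – Ivy – Gus – Hana.

Yes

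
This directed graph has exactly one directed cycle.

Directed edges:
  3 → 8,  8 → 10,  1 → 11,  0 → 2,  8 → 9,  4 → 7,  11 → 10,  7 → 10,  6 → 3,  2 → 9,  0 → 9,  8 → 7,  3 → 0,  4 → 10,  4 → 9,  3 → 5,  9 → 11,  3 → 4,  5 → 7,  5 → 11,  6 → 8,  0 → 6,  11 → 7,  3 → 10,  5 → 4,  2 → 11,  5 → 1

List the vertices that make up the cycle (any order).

0, 3, 6

DFS with gray/black marking from 3:
3 gray
  4 gray
    9 gray
      11 gray
        10 gray
        10 black
        7 gray
          7→10: 10 black — skip
        7 black
      11 black
    9 black
    4→7: 7 black — skip
    4→10: 10 black — skip
  4 black
  5 gray
    5→11: 11 black — skip
    1 gray
      1→11: 11 black — skip
    1 black
    5→7: 7 black — skip
    5→4: 4 black — skip
  5 black
  3→10: 10 black — skip
  8 gray
    8→9: 9 black — skip
    8→7: 7 black — skip
    8→10: 10 black — skip
  8 black
  0 gray
    2 gray
      2→9: 9 black — skip
      2→11: 11 black — skip
    2 black
    0→9: 9 black — skip
    6 gray
      6→8: 8 black — skip
      6→3: 3 is gray → back edge
Back edge closes the cycle 3 → 0 → 6 → 3; its vertices are {0, 3, 6}.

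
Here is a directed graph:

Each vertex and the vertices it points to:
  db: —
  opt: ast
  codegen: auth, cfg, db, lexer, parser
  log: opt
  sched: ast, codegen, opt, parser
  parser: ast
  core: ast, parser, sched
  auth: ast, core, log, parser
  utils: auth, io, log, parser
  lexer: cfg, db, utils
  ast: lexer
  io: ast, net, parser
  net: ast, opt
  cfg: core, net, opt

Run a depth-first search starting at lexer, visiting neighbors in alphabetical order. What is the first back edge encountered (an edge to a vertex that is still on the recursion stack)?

DFS from lexer (visiting neighbors in alphabetical order); mark gray on enter, black on exit:
lexer gray
  cfg gray
    core gray
      ast gray
        ast→lexer: lexer is gray → back edge
First back edge: ast → lexer.

ast->lexer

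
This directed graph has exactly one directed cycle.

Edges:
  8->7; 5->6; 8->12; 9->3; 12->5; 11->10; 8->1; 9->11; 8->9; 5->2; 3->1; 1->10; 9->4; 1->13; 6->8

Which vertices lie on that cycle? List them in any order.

5, 6, 8, 12

DFS with gray/black marking from 6:
6 gray
  8 gray
    12 gray
      5 gray
        5→6: 6 is gray → back edge
Back edge closes the cycle 6 → 8 → 12 → 5 → 6; its vertices are {5, 6, 8, 12}.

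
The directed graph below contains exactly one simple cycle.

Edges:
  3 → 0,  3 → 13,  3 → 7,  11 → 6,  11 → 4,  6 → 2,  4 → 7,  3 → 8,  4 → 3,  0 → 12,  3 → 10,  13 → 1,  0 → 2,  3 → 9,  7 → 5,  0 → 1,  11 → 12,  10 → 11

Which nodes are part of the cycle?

DFS with gray/black marking from 4:
4 gray
  3 gray
    7 gray
      5 gray
      5 black
    7 black
    13 gray
      1 gray
      1 black
    13 black
    0 gray
      0→1: 1 black — skip
      12 gray
      12 black
      2 gray
      2 black
    0 black
    10 gray
      11 gray
        11→4: 4 is gray → back edge
Back edge closes the cycle 4 → 3 → 10 → 11 → 4; its vertices are {3, 4, 10, 11}.

3, 4, 10, 11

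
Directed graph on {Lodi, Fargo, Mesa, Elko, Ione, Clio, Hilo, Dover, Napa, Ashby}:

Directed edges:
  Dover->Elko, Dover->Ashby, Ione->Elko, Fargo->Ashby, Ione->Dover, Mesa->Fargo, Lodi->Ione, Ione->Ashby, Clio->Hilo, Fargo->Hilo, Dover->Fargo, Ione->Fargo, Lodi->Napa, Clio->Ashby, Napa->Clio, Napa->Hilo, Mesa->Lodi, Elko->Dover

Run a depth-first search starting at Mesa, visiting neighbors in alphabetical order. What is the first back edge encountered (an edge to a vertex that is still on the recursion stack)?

Elko->Dover

DFS from Mesa (visiting neighbors in alphabetical order); mark gray on enter, black on exit:
Mesa gray
  Fargo gray
    Ashby gray
    Ashby black
    Hilo gray
    Hilo black
  Fargo black
  Lodi gray
    Ione gray
      Ione→Ashby: Ashby black — skip
      Dover gray
        Dover→Ashby: Ashby black — skip
        Elko gray
          Elko→Dover: Dover is gray → back edge
First back edge: Elko → Dover.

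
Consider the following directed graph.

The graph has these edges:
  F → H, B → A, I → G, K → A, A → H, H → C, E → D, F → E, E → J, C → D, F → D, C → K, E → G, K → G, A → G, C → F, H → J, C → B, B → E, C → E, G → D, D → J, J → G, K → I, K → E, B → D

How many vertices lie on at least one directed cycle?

A vertex is on a directed cycle iff it belongs to a strongly connected component of size ≥ 2 (or has a self-loop).
The vertices on cycles are {A, B, C, D, F, G, H, J, K} — 9 in total.

9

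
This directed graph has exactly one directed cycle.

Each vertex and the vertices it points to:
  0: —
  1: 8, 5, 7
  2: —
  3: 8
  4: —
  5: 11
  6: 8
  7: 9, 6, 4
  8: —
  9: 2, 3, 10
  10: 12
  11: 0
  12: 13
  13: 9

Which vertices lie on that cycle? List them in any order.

9, 10, 12, 13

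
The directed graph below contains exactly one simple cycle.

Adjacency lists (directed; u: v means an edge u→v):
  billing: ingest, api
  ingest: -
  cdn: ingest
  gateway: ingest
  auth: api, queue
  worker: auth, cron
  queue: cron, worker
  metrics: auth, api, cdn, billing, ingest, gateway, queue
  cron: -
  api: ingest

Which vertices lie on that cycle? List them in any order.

DFS with gray/black marking from queue:
queue gray
  cron gray
  cron black
  worker gray
    auth gray
      api gray
        ingest gray
        ingest black
      api black
      auth→queue: queue is gray → back edge
Back edge closes the cycle queue → worker → auth → queue; its vertices are {auth, queue, worker}.

auth, queue, worker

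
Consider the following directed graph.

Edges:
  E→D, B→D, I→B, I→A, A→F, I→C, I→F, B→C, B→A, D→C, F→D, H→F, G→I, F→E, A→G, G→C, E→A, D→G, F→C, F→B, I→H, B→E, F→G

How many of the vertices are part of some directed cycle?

A vertex is on a directed cycle iff it belongs to a strongly connected component of size ≥ 2 (or has a self-loop).
The vertices on cycles are {A, B, D, E, F, G, H, I} — 8 in total.

8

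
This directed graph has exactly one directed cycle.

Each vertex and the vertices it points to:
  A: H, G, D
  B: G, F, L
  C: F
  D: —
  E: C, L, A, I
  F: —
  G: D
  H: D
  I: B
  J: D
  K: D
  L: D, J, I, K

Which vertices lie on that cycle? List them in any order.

DFS with gray/black marking from L:
L gray
  D gray
  D black
  J gray
    J→D: D black — skip
  J black
  I gray
    B gray
      G gray
        G→D: D black — skip
      G black
      F gray
      F black
      B→L: L is gray → back edge
Back edge closes the cycle L → I → B → L; its vertices are {B, I, L}.

B, I, L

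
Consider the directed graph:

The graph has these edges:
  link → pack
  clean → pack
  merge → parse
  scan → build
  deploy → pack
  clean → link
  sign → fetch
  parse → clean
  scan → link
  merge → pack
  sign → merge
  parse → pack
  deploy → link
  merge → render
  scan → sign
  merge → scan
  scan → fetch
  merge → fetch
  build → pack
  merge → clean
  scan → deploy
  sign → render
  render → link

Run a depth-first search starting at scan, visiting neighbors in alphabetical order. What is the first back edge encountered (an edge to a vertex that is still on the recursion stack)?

DFS from scan (visiting neighbors in alphabetical order); mark gray on enter, black on exit:
scan gray
  build gray
    pack gray
    pack black
  build black
  deploy gray
    link gray
      link→pack: pack black — skip
    link black
    deploy→pack: pack black — skip
  deploy black
  fetch gray
  fetch black
  scan→link: link black — skip
  sign gray
    sign→fetch: fetch black — skip
    merge gray
      clean gray
        clean→link: link black — skip
        clean→pack: pack black — skip
      clean black
      merge→fetch: fetch black — skip
      merge→pack: pack black — skip
      parse gray
        parse→clean: clean black — skip
        parse→pack: pack black — skip
      parse black
      render gray
        render→link: link black — skip
      render black
      merge→scan: scan is gray → back edge
First back edge: merge → scan.

merge->scan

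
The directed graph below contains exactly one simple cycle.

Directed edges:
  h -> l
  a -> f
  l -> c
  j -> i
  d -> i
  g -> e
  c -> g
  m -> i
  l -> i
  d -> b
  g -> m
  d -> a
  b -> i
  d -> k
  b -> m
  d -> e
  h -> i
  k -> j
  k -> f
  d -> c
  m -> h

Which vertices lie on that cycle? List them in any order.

DFS with gray/black marking from c:
c gray
  g gray
    e gray
    e black
    m gray
      i gray
      i black
      h gray
        h→i: i black — skip
        l gray
          l→i: i black — skip
          l→c: c is gray → back edge
Back edge closes the cycle c → g → m → h → l → c; its vertices are {c, g, h, l, m}.

c, g, h, l, m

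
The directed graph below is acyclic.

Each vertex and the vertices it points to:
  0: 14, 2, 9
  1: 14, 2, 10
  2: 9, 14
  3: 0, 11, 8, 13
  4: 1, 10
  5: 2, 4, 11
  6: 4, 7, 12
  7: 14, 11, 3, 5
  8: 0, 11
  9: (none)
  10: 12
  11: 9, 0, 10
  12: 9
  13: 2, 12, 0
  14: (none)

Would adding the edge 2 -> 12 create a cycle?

No

Adding 2→12 creates a cycle iff 12 can already reach 2.
Explore from 12: no path reaches 2. The graph stays acyclic.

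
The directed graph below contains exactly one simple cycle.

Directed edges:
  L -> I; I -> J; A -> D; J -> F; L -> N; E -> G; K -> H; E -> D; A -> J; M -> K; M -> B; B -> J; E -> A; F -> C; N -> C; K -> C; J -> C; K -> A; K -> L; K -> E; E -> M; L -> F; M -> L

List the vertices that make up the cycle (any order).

E, K, M

DFS with gray/black marking from K:
K gray
  H gray
  H black
  C gray
  C black
  L gray
    N gray
      N→C: C black — skip
    N black
    F gray
      F→C: C black — skip
    F black
    I gray
      J gray
        J→C: C black — skip
        J→F: F black — skip
      J black
    I black
  L black
  E gray
    G gray
    G black
    D gray
    D black
    M gray
      B gray
        B→J: J black — skip
      B black
      M→L: L black — skip
      M→K: K is gray → back edge
Back edge closes the cycle K → E → M → K; its vertices are {E, K, M}.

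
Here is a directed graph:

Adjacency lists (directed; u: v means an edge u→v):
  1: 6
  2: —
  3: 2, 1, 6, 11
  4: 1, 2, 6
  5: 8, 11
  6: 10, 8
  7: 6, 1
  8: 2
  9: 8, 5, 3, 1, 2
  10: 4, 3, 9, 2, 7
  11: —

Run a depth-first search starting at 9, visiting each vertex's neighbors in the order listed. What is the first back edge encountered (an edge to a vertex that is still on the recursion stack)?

4->1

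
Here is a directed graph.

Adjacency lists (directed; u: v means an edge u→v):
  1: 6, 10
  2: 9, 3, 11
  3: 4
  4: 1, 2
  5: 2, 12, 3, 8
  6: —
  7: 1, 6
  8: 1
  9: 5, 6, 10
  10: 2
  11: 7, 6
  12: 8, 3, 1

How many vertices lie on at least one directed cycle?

A vertex is on a directed cycle iff it belongs to a strongly connected component of size ≥ 2 (or has a self-loop).
The vertices on cycles are {1, 2, 3, 4, 5, 7, 8, 9, 10, 11, 12} — 11 in total.

11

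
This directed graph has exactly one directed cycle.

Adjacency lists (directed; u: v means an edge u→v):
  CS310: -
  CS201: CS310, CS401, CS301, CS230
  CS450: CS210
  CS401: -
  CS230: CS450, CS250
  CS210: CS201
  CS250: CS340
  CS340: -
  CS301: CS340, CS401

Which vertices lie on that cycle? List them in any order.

CS201, CS210, CS230, CS450

DFS with gray/black marking from CS201:
CS201 gray
  CS310 gray
  CS310 black
  CS401 gray
  CS401 black
  CS301 gray
    CS340 gray
    CS340 black
    CS301→CS401: CS401 black — skip
  CS301 black
  CS230 gray
    CS450 gray
      CS210 gray
        CS210→CS201: CS201 is gray → back edge
Back edge closes the cycle CS201 → CS230 → CS450 → CS210 → CS201; its vertices are {CS201, CS210, CS230, CS450}.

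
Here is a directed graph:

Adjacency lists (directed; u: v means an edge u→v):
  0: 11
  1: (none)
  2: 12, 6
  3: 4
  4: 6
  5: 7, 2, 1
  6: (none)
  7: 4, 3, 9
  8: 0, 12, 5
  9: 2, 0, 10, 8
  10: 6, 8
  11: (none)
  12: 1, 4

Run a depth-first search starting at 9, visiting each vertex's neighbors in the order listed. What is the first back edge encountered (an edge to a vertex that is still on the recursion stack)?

7->9

DFS from 9 (visiting each vertex's neighbors in the order listed); mark gray on enter, black on exit:
9 gray
  2 gray
    12 gray
      1 gray
      1 black
      4 gray
        6 gray
        6 black
      4 black
    12 black
    2→6: 6 black — skip
  2 black
  0 gray
    11 gray
    11 black
  0 black
  10 gray
    10→6: 6 black — skip
    8 gray
      8→0: 0 black — skip
      8→12: 12 black — skip
      5 gray
        7 gray
          7→4: 4 black — skip
          3 gray
            3→4: 4 black — skip
          3 black
          7→9: 9 is gray → back edge
First back edge: 7 → 9.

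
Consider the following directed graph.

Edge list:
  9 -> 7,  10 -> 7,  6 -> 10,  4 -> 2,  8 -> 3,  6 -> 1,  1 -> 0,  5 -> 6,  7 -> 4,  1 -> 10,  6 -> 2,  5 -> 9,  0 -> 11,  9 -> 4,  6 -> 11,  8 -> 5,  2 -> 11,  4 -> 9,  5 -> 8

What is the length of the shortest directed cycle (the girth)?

2

For each vertex v, BFS finds the shortest path from v back to v.
The shortest such closed walk is 8 → 5 → 8, length 2.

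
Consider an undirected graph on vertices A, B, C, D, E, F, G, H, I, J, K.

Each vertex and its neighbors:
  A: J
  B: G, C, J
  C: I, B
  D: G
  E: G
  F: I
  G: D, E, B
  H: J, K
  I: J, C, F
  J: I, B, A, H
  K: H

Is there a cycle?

Yes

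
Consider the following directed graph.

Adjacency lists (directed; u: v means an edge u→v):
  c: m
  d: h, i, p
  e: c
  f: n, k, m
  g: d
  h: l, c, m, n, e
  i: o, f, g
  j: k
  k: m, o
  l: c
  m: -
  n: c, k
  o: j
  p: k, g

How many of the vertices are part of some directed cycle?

A vertex is on a directed cycle iff it belongs to a strongly connected component of size ≥ 2 (or has a self-loop).
The vertices on cycles are {d, g, i, j, k, o, p} — 7 in total.

7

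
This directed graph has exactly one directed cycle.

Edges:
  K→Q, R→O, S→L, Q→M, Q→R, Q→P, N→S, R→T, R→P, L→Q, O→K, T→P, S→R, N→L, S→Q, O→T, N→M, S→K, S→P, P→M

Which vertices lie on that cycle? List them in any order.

DFS with gray/black marking from R:
R gray
  T gray
    P gray
      M gray
      M black
    P black
  T black
  R→P: P black — skip
  O gray
    K gray
      Q gray
        Q→M: M black — skip
        Q→R: R is gray → back edge
Back edge closes the cycle R → O → K → Q → R; its vertices are {K, O, Q, R}.

K, O, Q, R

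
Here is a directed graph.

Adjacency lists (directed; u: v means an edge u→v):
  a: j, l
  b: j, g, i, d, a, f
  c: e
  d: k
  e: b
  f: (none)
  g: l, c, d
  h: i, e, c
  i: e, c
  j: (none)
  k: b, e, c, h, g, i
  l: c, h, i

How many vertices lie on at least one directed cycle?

10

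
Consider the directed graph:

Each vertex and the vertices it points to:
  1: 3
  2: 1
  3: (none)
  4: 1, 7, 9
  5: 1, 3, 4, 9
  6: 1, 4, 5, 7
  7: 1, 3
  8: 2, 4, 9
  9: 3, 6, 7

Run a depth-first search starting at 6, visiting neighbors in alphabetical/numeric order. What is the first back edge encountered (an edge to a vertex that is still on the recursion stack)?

DFS from 6 (visiting neighbors in alphabetical/numeric order); mark gray on enter, black on exit:
6 gray
  1 gray
    3 gray
    3 black
  1 black
  4 gray
    4→1: 1 black — skip
    7 gray
      7→1: 1 black — skip
      7→3: 3 black — skip
    7 black
    9 gray
      9→3: 3 black — skip
      9→6: 6 is gray → back edge
First back edge: 9 → 6.

9->6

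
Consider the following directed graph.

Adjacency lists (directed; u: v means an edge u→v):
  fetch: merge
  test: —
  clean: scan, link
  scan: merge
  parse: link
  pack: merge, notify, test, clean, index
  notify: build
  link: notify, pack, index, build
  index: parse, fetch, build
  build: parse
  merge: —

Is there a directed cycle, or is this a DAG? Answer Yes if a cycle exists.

Yes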